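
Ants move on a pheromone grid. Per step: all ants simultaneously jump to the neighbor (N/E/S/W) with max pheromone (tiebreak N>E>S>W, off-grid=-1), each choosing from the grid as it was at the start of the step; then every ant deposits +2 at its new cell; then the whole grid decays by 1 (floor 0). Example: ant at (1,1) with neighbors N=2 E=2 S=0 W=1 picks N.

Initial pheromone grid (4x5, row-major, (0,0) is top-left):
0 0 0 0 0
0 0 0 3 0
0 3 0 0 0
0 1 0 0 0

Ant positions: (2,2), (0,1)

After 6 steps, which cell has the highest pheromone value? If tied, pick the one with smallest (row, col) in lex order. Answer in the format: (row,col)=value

Answer: (2,1)=3

Derivation:
Step 1: ant0:(2,2)->W->(2,1) | ant1:(0,1)->E->(0,2)
  grid max=4 at (2,1)
Step 2: ant0:(2,1)->N->(1,1) | ant1:(0,2)->E->(0,3)
  grid max=3 at (2,1)
Step 3: ant0:(1,1)->S->(2,1) | ant1:(0,3)->S->(1,3)
  grid max=4 at (2,1)
Step 4: ant0:(2,1)->N->(1,1) | ant1:(1,3)->N->(0,3)
  grid max=3 at (2,1)
Step 5: ant0:(1,1)->S->(2,1) | ant1:(0,3)->S->(1,3)
  grid max=4 at (2,1)
Step 6: ant0:(2,1)->N->(1,1) | ant1:(1,3)->N->(0,3)
  grid max=3 at (2,1)
Final grid:
  0 0 0 1 0
  0 1 0 1 0
  0 3 0 0 0
  0 0 0 0 0
Max pheromone 3 at (2,1)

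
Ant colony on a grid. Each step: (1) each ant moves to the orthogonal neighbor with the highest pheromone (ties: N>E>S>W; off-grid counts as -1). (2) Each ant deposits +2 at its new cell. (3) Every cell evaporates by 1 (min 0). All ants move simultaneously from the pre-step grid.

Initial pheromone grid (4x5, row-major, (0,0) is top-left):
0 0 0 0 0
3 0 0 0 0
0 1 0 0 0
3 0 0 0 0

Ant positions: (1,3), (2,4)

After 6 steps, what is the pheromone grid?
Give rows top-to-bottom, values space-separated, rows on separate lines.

After step 1: ants at (0,3),(1,4)
  0 0 0 1 0
  2 0 0 0 1
  0 0 0 0 0
  2 0 0 0 0
After step 2: ants at (0,4),(0,4)
  0 0 0 0 3
  1 0 0 0 0
  0 0 0 0 0
  1 0 0 0 0
After step 3: ants at (1,4),(1,4)
  0 0 0 0 2
  0 0 0 0 3
  0 0 0 0 0
  0 0 0 0 0
After step 4: ants at (0,4),(0,4)
  0 0 0 0 5
  0 0 0 0 2
  0 0 0 0 0
  0 0 0 0 0
After step 5: ants at (1,4),(1,4)
  0 0 0 0 4
  0 0 0 0 5
  0 0 0 0 0
  0 0 0 0 0
After step 6: ants at (0,4),(0,4)
  0 0 0 0 7
  0 0 0 0 4
  0 0 0 0 0
  0 0 0 0 0

0 0 0 0 7
0 0 0 0 4
0 0 0 0 0
0 0 0 0 0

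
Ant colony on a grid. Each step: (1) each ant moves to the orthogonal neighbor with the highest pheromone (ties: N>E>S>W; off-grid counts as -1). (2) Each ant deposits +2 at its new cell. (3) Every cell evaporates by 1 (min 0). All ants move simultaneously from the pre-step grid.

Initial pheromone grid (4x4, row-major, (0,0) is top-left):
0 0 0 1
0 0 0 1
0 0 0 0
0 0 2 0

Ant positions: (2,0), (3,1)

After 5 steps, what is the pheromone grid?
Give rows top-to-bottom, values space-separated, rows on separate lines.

After step 1: ants at (1,0),(3,2)
  0 0 0 0
  1 0 0 0
  0 0 0 0
  0 0 3 0
After step 2: ants at (0,0),(2,2)
  1 0 0 0
  0 0 0 0
  0 0 1 0
  0 0 2 0
After step 3: ants at (0,1),(3,2)
  0 1 0 0
  0 0 0 0
  0 0 0 0
  0 0 3 0
After step 4: ants at (0,2),(2,2)
  0 0 1 0
  0 0 0 0
  0 0 1 0
  0 0 2 0
After step 5: ants at (0,3),(3,2)
  0 0 0 1
  0 0 0 0
  0 0 0 0
  0 0 3 0

0 0 0 1
0 0 0 0
0 0 0 0
0 0 3 0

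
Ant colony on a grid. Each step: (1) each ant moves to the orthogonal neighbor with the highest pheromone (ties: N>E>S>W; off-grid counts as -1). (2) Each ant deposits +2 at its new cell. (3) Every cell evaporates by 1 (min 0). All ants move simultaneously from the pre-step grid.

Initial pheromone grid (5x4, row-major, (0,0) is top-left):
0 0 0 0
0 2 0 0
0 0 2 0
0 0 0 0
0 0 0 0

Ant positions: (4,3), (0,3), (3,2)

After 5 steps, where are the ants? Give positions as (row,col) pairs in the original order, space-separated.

Step 1: ant0:(4,3)->N->(3,3) | ant1:(0,3)->S->(1,3) | ant2:(3,2)->N->(2,2)
  grid max=3 at (2,2)
Step 2: ant0:(3,3)->N->(2,3) | ant1:(1,3)->N->(0,3) | ant2:(2,2)->N->(1,2)
  grid max=2 at (2,2)
Step 3: ant0:(2,3)->W->(2,2) | ant1:(0,3)->S->(1,3) | ant2:(1,2)->S->(2,2)
  grid max=5 at (2,2)
Step 4: ant0:(2,2)->N->(1,2) | ant1:(1,3)->N->(0,3) | ant2:(2,2)->N->(1,2)
  grid max=4 at (2,2)
Step 5: ant0:(1,2)->S->(2,2) | ant1:(0,3)->S->(1,3) | ant2:(1,2)->S->(2,2)
  grid max=7 at (2,2)

(2,2) (1,3) (2,2)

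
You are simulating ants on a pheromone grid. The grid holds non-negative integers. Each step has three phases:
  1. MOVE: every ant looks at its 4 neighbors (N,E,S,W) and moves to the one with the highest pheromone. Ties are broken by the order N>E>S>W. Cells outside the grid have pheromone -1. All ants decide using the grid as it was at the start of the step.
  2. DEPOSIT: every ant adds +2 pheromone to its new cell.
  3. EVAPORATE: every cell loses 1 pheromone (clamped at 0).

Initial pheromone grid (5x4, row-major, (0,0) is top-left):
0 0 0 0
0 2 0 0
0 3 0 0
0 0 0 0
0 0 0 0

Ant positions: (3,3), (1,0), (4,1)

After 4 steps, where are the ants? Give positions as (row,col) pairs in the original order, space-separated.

Step 1: ant0:(3,3)->N->(2,3) | ant1:(1,0)->E->(1,1) | ant2:(4,1)->N->(3,1)
  grid max=3 at (1,1)
Step 2: ant0:(2,3)->N->(1,3) | ant1:(1,1)->S->(2,1) | ant2:(3,1)->N->(2,1)
  grid max=5 at (2,1)
Step 3: ant0:(1,3)->N->(0,3) | ant1:(2,1)->N->(1,1) | ant2:(2,1)->N->(1,1)
  grid max=5 at (1,1)
Step 4: ant0:(0,3)->S->(1,3) | ant1:(1,1)->S->(2,1) | ant2:(1,1)->S->(2,1)
  grid max=7 at (2,1)

(1,3) (2,1) (2,1)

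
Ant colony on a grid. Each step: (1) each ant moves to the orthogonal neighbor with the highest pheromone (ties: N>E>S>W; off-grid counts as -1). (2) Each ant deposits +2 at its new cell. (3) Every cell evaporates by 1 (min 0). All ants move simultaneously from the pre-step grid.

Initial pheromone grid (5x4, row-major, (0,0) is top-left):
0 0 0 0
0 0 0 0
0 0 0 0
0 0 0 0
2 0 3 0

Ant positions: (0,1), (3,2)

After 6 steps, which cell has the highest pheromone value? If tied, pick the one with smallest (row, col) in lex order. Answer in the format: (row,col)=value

Answer: (4,2)=3

Derivation:
Step 1: ant0:(0,1)->E->(0,2) | ant1:(3,2)->S->(4,2)
  grid max=4 at (4,2)
Step 2: ant0:(0,2)->E->(0,3) | ant1:(4,2)->N->(3,2)
  grid max=3 at (4,2)
Step 3: ant0:(0,3)->S->(1,3) | ant1:(3,2)->S->(4,2)
  grid max=4 at (4,2)
Step 4: ant0:(1,3)->N->(0,3) | ant1:(4,2)->N->(3,2)
  grid max=3 at (4,2)
Step 5: ant0:(0,3)->S->(1,3) | ant1:(3,2)->S->(4,2)
  grid max=4 at (4,2)
Step 6: ant0:(1,3)->N->(0,3) | ant1:(4,2)->N->(3,2)
  grid max=3 at (4,2)
Final grid:
  0 0 0 1
  0 0 0 0
  0 0 0 0
  0 0 1 0
  0 0 3 0
Max pheromone 3 at (4,2)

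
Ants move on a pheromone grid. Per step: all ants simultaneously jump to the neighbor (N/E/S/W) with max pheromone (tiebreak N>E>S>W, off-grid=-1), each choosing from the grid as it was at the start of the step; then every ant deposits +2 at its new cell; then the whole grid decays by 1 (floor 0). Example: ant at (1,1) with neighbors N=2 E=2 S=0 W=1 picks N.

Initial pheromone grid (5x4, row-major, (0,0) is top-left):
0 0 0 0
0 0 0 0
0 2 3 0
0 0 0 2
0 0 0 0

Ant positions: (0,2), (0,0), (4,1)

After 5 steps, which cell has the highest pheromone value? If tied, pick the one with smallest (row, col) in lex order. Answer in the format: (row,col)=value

Answer: (0,3)=5

Derivation:
Step 1: ant0:(0,2)->E->(0,3) | ant1:(0,0)->E->(0,1) | ant2:(4,1)->N->(3,1)
  grid max=2 at (2,2)
Step 2: ant0:(0,3)->S->(1,3) | ant1:(0,1)->E->(0,2) | ant2:(3,1)->N->(2,1)
  grid max=2 at (2,1)
Step 3: ant0:(1,3)->N->(0,3) | ant1:(0,2)->E->(0,3) | ant2:(2,1)->E->(2,2)
  grid max=3 at (0,3)
Step 4: ant0:(0,3)->S->(1,3) | ant1:(0,3)->S->(1,3) | ant2:(2,2)->W->(2,1)
  grid max=3 at (1,3)
Step 5: ant0:(1,3)->N->(0,3) | ant1:(1,3)->N->(0,3) | ant2:(2,1)->E->(2,2)
  grid max=5 at (0,3)
Final grid:
  0 0 0 5
  0 0 0 2
  0 1 2 0
  0 0 0 0
  0 0 0 0
Max pheromone 5 at (0,3)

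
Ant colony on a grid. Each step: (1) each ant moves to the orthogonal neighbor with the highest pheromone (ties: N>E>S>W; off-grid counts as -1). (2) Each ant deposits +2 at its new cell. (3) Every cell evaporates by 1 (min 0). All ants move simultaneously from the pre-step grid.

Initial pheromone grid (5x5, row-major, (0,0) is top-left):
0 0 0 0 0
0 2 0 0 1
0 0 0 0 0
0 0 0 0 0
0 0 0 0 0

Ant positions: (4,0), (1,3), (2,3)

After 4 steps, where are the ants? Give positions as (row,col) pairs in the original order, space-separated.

Step 1: ant0:(4,0)->N->(3,0) | ant1:(1,3)->E->(1,4) | ant2:(2,3)->N->(1,3)
  grid max=2 at (1,4)
Step 2: ant0:(3,0)->N->(2,0) | ant1:(1,4)->W->(1,3) | ant2:(1,3)->E->(1,4)
  grid max=3 at (1,4)
Step 3: ant0:(2,0)->N->(1,0) | ant1:(1,3)->E->(1,4) | ant2:(1,4)->W->(1,3)
  grid max=4 at (1,4)
Step 4: ant0:(1,0)->N->(0,0) | ant1:(1,4)->W->(1,3) | ant2:(1,3)->E->(1,4)
  grid max=5 at (1,4)

(0,0) (1,3) (1,4)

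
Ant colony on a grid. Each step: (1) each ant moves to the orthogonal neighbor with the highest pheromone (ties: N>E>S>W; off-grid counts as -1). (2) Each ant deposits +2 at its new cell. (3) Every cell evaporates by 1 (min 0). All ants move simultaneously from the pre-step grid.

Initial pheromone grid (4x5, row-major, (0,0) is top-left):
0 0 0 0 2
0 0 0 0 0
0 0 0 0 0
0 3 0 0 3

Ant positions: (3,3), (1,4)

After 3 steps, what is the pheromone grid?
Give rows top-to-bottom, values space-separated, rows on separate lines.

After step 1: ants at (3,4),(0,4)
  0 0 0 0 3
  0 0 0 0 0
  0 0 0 0 0
  0 2 0 0 4
After step 2: ants at (2,4),(1,4)
  0 0 0 0 2
  0 0 0 0 1
  0 0 0 0 1
  0 1 0 0 3
After step 3: ants at (3,4),(0,4)
  0 0 0 0 3
  0 0 0 0 0
  0 0 0 0 0
  0 0 0 0 4

0 0 0 0 3
0 0 0 0 0
0 0 0 0 0
0 0 0 0 4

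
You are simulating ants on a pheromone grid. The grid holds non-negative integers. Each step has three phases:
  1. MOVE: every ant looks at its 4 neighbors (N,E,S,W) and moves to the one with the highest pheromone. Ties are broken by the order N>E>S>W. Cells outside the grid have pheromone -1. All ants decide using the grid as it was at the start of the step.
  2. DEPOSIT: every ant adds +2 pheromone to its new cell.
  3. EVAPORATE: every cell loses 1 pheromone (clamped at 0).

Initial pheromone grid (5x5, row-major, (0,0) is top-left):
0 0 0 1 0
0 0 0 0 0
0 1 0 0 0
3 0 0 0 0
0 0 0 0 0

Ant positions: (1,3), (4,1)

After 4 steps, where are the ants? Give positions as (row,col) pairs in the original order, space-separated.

Step 1: ant0:(1,3)->N->(0,3) | ant1:(4,1)->N->(3,1)
  grid max=2 at (0,3)
Step 2: ant0:(0,3)->E->(0,4) | ant1:(3,1)->W->(3,0)
  grid max=3 at (3,0)
Step 3: ant0:(0,4)->W->(0,3) | ant1:(3,0)->N->(2,0)
  grid max=2 at (0,3)
Step 4: ant0:(0,3)->E->(0,4) | ant1:(2,0)->S->(3,0)
  grid max=3 at (3,0)

(0,4) (3,0)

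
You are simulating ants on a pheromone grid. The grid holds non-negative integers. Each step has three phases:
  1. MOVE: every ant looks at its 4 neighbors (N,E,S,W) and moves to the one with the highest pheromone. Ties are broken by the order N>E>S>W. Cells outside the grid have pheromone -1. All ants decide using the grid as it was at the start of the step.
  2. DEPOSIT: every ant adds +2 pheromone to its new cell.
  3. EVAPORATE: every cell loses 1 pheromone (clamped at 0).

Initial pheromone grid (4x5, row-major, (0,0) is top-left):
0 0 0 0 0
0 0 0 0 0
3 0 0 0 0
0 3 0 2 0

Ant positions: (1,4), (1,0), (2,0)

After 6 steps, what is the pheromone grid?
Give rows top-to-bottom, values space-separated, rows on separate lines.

After step 1: ants at (0,4),(2,0),(1,0)
  0 0 0 0 1
  1 0 0 0 0
  4 0 0 0 0
  0 2 0 1 0
After step 2: ants at (1,4),(1,0),(2,0)
  0 0 0 0 0
  2 0 0 0 1
  5 0 0 0 0
  0 1 0 0 0
After step 3: ants at (0,4),(2,0),(1,0)
  0 0 0 0 1
  3 0 0 0 0
  6 0 0 0 0
  0 0 0 0 0
After step 4: ants at (1,4),(1,0),(2,0)
  0 0 0 0 0
  4 0 0 0 1
  7 0 0 0 0
  0 0 0 0 0
After step 5: ants at (0,4),(2,0),(1,0)
  0 0 0 0 1
  5 0 0 0 0
  8 0 0 0 0
  0 0 0 0 0
After step 6: ants at (1,4),(1,0),(2,0)
  0 0 0 0 0
  6 0 0 0 1
  9 0 0 0 0
  0 0 0 0 0

0 0 0 0 0
6 0 0 0 1
9 0 0 0 0
0 0 0 0 0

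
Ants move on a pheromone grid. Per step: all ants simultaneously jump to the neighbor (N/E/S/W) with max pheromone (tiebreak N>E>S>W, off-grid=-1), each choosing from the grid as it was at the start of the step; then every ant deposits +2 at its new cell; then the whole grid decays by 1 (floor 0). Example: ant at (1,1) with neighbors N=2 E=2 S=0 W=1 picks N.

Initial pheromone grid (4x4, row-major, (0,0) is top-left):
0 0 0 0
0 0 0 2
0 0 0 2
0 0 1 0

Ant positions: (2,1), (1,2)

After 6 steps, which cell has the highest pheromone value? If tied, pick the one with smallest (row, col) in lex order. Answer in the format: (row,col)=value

Step 1: ant0:(2,1)->N->(1,1) | ant1:(1,2)->E->(1,3)
  grid max=3 at (1,3)
Step 2: ant0:(1,1)->N->(0,1) | ant1:(1,3)->S->(2,3)
  grid max=2 at (1,3)
Step 3: ant0:(0,1)->E->(0,2) | ant1:(2,3)->N->(1,3)
  grid max=3 at (1,3)
Step 4: ant0:(0,2)->E->(0,3) | ant1:(1,3)->S->(2,3)
  grid max=2 at (1,3)
Step 5: ant0:(0,3)->S->(1,3) | ant1:(2,3)->N->(1,3)
  grid max=5 at (1,3)
Step 6: ant0:(1,3)->S->(2,3) | ant1:(1,3)->S->(2,3)
  grid max=4 at (1,3)
Final grid:
  0 0 0 0
  0 0 0 4
  0 0 0 4
  0 0 0 0
Max pheromone 4 at (1,3)

Answer: (1,3)=4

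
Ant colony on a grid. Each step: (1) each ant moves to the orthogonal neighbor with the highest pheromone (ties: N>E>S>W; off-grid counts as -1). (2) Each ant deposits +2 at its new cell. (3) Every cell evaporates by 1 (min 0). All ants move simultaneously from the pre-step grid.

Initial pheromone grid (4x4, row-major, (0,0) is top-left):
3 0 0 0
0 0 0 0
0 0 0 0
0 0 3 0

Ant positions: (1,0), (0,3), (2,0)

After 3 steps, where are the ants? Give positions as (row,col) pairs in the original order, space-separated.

Step 1: ant0:(1,0)->N->(0,0) | ant1:(0,3)->S->(1,3) | ant2:(2,0)->N->(1,0)
  grid max=4 at (0,0)
Step 2: ant0:(0,0)->S->(1,0) | ant1:(1,3)->N->(0,3) | ant2:(1,0)->N->(0,0)
  grid max=5 at (0,0)
Step 3: ant0:(1,0)->N->(0,0) | ant1:(0,3)->S->(1,3) | ant2:(0,0)->S->(1,0)
  grid max=6 at (0,0)

(0,0) (1,3) (1,0)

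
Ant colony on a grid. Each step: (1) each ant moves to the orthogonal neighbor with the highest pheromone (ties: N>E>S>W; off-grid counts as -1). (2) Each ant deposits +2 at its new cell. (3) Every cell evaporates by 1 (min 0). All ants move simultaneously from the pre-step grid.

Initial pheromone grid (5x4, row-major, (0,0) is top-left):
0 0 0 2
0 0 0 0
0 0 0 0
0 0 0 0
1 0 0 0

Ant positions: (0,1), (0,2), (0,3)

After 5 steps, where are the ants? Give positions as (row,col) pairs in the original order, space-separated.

Step 1: ant0:(0,1)->E->(0,2) | ant1:(0,2)->E->(0,3) | ant2:(0,3)->S->(1,3)
  grid max=3 at (0,3)
Step 2: ant0:(0,2)->E->(0,3) | ant1:(0,3)->S->(1,3) | ant2:(1,3)->N->(0,3)
  grid max=6 at (0,3)
Step 3: ant0:(0,3)->S->(1,3) | ant1:(1,3)->N->(0,3) | ant2:(0,3)->S->(1,3)
  grid max=7 at (0,3)
Step 4: ant0:(1,3)->N->(0,3) | ant1:(0,3)->S->(1,3) | ant2:(1,3)->N->(0,3)
  grid max=10 at (0,3)
Step 5: ant0:(0,3)->S->(1,3) | ant1:(1,3)->N->(0,3) | ant2:(0,3)->S->(1,3)
  grid max=11 at (0,3)

(1,3) (0,3) (1,3)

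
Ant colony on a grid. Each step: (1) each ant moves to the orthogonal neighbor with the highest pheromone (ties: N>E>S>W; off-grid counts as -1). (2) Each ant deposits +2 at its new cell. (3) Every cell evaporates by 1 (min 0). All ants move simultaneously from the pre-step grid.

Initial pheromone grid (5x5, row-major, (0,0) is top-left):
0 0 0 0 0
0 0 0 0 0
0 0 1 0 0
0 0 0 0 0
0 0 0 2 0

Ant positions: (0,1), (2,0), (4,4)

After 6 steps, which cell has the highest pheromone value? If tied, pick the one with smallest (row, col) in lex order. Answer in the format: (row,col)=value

Step 1: ant0:(0,1)->E->(0,2) | ant1:(2,0)->N->(1,0) | ant2:(4,4)->W->(4,3)
  grid max=3 at (4,3)
Step 2: ant0:(0,2)->E->(0,3) | ant1:(1,0)->N->(0,0) | ant2:(4,3)->N->(3,3)
  grid max=2 at (4,3)
Step 3: ant0:(0,3)->E->(0,4) | ant1:(0,0)->E->(0,1) | ant2:(3,3)->S->(4,3)
  grid max=3 at (4,3)
Step 4: ant0:(0,4)->S->(1,4) | ant1:(0,1)->E->(0,2) | ant2:(4,3)->N->(3,3)
  grid max=2 at (4,3)
Step 5: ant0:(1,4)->N->(0,4) | ant1:(0,2)->E->(0,3) | ant2:(3,3)->S->(4,3)
  grid max=3 at (4,3)
Step 6: ant0:(0,4)->W->(0,3) | ant1:(0,3)->E->(0,4) | ant2:(4,3)->N->(3,3)
  grid max=2 at (0,3)
Final grid:
  0 0 0 2 2
  0 0 0 0 0
  0 0 0 0 0
  0 0 0 1 0
  0 0 0 2 0
Max pheromone 2 at (0,3)

Answer: (0,3)=2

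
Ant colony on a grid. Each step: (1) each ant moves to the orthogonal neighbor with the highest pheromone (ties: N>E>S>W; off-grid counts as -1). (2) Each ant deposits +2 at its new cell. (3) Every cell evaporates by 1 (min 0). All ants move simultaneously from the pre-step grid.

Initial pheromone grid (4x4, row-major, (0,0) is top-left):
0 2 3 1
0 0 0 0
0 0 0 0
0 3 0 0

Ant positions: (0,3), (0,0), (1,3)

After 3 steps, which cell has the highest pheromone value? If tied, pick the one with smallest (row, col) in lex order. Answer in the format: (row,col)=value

Answer: (0,2)=8

Derivation:
Step 1: ant0:(0,3)->W->(0,2) | ant1:(0,0)->E->(0,1) | ant2:(1,3)->N->(0,3)
  grid max=4 at (0,2)
Step 2: ant0:(0,2)->W->(0,1) | ant1:(0,1)->E->(0,2) | ant2:(0,3)->W->(0,2)
  grid max=7 at (0,2)
Step 3: ant0:(0,1)->E->(0,2) | ant1:(0,2)->W->(0,1) | ant2:(0,2)->W->(0,1)
  grid max=8 at (0,2)
Final grid:
  0 7 8 0
  0 0 0 0
  0 0 0 0
  0 0 0 0
Max pheromone 8 at (0,2)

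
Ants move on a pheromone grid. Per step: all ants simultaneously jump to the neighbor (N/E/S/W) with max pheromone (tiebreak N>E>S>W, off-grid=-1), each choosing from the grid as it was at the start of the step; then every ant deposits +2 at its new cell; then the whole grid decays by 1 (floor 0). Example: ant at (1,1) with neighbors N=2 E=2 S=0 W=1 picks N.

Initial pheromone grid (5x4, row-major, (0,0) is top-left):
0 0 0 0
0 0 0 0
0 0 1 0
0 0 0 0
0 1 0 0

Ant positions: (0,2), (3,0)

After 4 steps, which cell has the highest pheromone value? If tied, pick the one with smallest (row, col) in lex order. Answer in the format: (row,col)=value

Step 1: ant0:(0,2)->E->(0,3) | ant1:(3,0)->N->(2,0)
  grid max=1 at (0,3)
Step 2: ant0:(0,3)->S->(1,3) | ant1:(2,0)->N->(1,0)
  grid max=1 at (1,0)
Step 3: ant0:(1,3)->N->(0,3) | ant1:(1,0)->N->(0,0)
  grid max=1 at (0,0)
Step 4: ant0:(0,3)->S->(1,3) | ant1:(0,0)->E->(0,1)
  grid max=1 at (0,1)
Final grid:
  0 1 0 0
  0 0 0 1
  0 0 0 0
  0 0 0 0
  0 0 0 0
Max pheromone 1 at (0,1)

Answer: (0,1)=1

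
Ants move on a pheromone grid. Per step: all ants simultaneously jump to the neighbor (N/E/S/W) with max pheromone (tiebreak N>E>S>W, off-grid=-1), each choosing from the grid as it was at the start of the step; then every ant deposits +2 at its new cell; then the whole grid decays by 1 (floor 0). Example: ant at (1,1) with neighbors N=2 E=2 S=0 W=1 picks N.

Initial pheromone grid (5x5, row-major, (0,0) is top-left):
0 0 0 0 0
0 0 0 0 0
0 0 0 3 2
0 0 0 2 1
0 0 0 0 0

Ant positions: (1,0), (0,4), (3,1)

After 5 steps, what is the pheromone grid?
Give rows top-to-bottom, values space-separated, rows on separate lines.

After step 1: ants at (0,0),(1,4),(2,1)
  1 0 0 0 0
  0 0 0 0 1
  0 1 0 2 1
  0 0 0 1 0
  0 0 0 0 0
After step 2: ants at (0,1),(2,4),(1,1)
  0 1 0 0 0
  0 1 0 0 0
  0 0 0 1 2
  0 0 0 0 0
  0 0 0 0 0
After step 3: ants at (1,1),(2,3),(0,1)
  0 2 0 0 0
  0 2 0 0 0
  0 0 0 2 1
  0 0 0 0 0
  0 0 0 0 0
After step 4: ants at (0,1),(2,4),(1,1)
  0 3 0 0 0
  0 3 0 0 0
  0 0 0 1 2
  0 0 0 0 0
  0 0 0 0 0
After step 5: ants at (1,1),(2,3),(0,1)
  0 4 0 0 0
  0 4 0 0 0
  0 0 0 2 1
  0 0 0 0 0
  0 0 0 0 0

0 4 0 0 0
0 4 0 0 0
0 0 0 2 1
0 0 0 0 0
0 0 0 0 0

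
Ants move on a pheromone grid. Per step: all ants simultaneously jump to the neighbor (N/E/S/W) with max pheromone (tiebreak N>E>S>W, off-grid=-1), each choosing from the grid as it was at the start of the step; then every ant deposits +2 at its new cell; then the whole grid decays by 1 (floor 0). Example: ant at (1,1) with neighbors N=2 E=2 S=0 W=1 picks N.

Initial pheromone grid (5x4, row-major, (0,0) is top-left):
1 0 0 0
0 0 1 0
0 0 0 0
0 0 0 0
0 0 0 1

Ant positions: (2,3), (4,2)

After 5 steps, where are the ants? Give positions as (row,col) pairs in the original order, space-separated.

Step 1: ant0:(2,3)->N->(1,3) | ant1:(4,2)->E->(4,3)
  grid max=2 at (4,3)
Step 2: ant0:(1,3)->N->(0,3) | ant1:(4,3)->N->(3,3)
  grid max=1 at (0,3)
Step 3: ant0:(0,3)->S->(1,3) | ant1:(3,3)->S->(4,3)
  grid max=2 at (4,3)
Step 4: ant0:(1,3)->N->(0,3) | ant1:(4,3)->N->(3,3)
  grid max=1 at (0,3)
Step 5: ant0:(0,3)->S->(1,3) | ant1:(3,3)->S->(4,3)
  grid max=2 at (4,3)

(1,3) (4,3)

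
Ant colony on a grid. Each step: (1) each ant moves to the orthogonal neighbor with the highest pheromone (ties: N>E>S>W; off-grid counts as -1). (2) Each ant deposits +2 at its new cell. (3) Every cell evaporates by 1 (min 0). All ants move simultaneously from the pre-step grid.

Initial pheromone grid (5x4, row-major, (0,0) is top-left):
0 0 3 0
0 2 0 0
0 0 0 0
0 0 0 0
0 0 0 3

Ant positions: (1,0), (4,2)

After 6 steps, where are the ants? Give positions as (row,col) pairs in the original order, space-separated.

Step 1: ant0:(1,0)->E->(1,1) | ant1:(4,2)->E->(4,3)
  grid max=4 at (4,3)
Step 2: ant0:(1,1)->N->(0,1) | ant1:(4,3)->N->(3,3)
  grid max=3 at (4,3)
Step 3: ant0:(0,1)->S->(1,1) | ant1:(3,3)->S->(4,3)
  grid max=4 at (4,3)
Step 4: ant0:(1,1)->N->(0,1) | ant1:(4,3)->N->(3,3)
  grid max=3 at (4,3)
Step 5: ant0:(0,1)->S->(1,1) | ant1:(3,3)->S->(4,3)
  grid max=4 at (4,3)
Step 6: ant0:(1,1)->N->(0,1) | ant1:(4,3)->N->(3,3)
  grid max=3 at (4,3)

(0,1) (3,3)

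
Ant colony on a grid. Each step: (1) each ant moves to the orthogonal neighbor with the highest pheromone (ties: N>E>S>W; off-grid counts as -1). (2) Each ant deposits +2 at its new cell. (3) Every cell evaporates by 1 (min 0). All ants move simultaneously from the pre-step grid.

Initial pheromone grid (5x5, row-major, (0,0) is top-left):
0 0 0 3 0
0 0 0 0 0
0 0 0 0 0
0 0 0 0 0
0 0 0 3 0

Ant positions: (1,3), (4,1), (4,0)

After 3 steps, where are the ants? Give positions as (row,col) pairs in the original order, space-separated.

Step 1: ant0:(1,3)->N->(0,3) | ant1:(4,1)->N->(3,1) | ant2:(4,0)->N->(3,0)
  grid max=4 at (0,3)
Step 2: ant0:(0,3)->E->(0,4) | ant1:(3,1)->W->(3,0) | ant2:(3,0)->E->(3,1)
  grid max=3 at (0,3)
Step 3: ant0:(0,4)->W->(0,3) | ant1:(3,0)->E->(3,1) | ant2:(3,1)->W->(3,0)
  grid max=4 at (0,3)

(0,3) (3,1) (3,0)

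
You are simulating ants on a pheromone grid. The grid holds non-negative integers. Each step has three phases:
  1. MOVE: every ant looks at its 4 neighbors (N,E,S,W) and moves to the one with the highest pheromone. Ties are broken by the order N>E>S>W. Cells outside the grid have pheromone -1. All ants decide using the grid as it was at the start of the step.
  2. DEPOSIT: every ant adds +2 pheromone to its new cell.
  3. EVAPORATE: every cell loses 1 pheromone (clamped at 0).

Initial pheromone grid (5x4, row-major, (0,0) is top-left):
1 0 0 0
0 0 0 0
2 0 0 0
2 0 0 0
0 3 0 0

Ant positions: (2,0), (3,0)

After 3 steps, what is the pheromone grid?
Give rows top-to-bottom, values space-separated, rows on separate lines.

After step 1: ants at (3,0),(2,0)
  0 0 0 0
  0 0 0 0
  3 0 0 0
  3 0 0 0
  0 2 0 0
After step 2: ants at (2,0),(3,0)
  0 0 0 0
  0 0 0 0
  4 0 0 0
  4 0 0 0
  0 1 0 0
After step 3: ants at (3,0),(2,0)
  0 0 0 0
  0 0 0 0
  5 0 0 0
  5 0 0 0
  0 0 0 0

0 0 0 0
0 0 0 0
5 0 0 0
5 0 0 0
0 0 0 0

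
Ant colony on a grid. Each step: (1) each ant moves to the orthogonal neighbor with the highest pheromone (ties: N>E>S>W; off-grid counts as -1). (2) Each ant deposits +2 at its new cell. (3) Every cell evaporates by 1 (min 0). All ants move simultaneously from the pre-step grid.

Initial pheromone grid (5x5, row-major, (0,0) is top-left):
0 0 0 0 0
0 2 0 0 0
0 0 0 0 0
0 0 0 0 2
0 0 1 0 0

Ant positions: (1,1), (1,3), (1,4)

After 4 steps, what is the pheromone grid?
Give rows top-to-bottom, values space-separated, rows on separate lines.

After step 1: ants at (0,1),(0,3),(0,4)
  0 1 0 1 1
  0 1 0 0 0
  0 0 0 0 0
  0 0 0 0 1
  0 0 0 0 0
After step 2: ants at (1,1),(0,4),(0,3)
  0 0 0 2 2
  0 2 0 0 0
  0 0 0 0 0
  0 0 0 0 0
  0 0 0 0 0
After step 3: ants at (0,1),(0,3),(0,4)
  0 1 0 3 3
  0 1 0 0 0
  0 0 0 0 0
  0 0 0 0 0
  0 0 0 0 0
After step 4: ants at (1,1),(0,4),(0,3)
  0 0 0 4 4
  0 2 0 0 0
  0 0 0 0 0
  0 0 0 0 0
  0 0 0 0 0

0 0 0 4 4
0 2 0 0 0
0 0 0 0 0
0 0 0 0 0
0 0 0 0 0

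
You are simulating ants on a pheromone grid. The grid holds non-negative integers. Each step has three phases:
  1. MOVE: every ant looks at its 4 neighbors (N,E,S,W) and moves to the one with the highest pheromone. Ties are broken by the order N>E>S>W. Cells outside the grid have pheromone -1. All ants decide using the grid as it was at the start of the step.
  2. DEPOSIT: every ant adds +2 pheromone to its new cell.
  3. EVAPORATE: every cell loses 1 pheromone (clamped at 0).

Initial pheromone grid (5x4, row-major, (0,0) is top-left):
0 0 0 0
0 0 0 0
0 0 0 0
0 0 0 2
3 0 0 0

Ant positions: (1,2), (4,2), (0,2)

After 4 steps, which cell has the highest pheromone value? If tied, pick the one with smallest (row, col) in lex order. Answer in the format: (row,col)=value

Step 1: ant0:(1,2)->N->(0,2) | ant1:(4,2)->N->(3,2) | ant2:(0,2)->E->(0,3)
  grid max=2 at (4,0)
Step 2: ant0:(0,2)->E->(0,3) | ant1:(3,2)->E->(3,3) | ant2:(0,3)->W->(0,2)
  grid max=2 at (0,2)
Step 3: ant0:(0,3)->W->(0,2) | ant1:(3,3)->N->(2,3) | ant2:(0,2)->E->(0,3)
  grid max=3 at (0,2)
Step 4: ant0:(0,2)->E->(0,3) | ant1:(2,3)->S->(3,3) | ant2:(0,3)->W->(0,2)
  grid max=4 at (0,2)
Final grid:
  0 0 4 4
  0 0 0 0
  0 0 0 0
  0 0 0 2
  0 0 0 0
Max pheromone 4 at (0,2)

Answer: (0,2)=4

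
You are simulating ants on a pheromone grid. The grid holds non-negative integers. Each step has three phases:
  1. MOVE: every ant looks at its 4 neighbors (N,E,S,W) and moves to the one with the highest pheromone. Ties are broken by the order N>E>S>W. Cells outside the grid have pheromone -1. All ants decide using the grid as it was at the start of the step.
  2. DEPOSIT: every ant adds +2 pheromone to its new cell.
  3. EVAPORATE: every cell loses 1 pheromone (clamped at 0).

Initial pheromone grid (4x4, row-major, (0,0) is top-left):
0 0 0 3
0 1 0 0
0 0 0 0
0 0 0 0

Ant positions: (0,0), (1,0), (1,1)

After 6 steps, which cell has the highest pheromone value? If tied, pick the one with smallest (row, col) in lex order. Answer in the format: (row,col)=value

Answer: (1,1)=13

Derivation:
Step 1: ant0:(0,0)->E->(0,1) | ant1:(1,0)->E->(1,1) | ant2:(1,1)->N->(0,1)
  grid max=3 at (0,1)
Step 2: ant0:(0,1)->S->(1,1) | ant1:(1,1)->N->(0,1) | ant2:(0,1)->S->(1,1)
  grid max=5 at (1,1)
Step 3: ant0:(1,1)->N->(0,1) | ant1:(0,1)->S->(1,1) | ant2:(1,1)->N->(0,1)
  grid max=7 at (0,1)
Step 4: ant0:(0,1)->S->(1,1) | ant1:(1,1)->N->(0,1) | ant2:(0,1)->S->(1,1)
  grid max=9 at (1,1)
Step 5: ant0:(1,1)->N->(0,1) | ant1:(0,1)->S->(1,1) | ant2:(1,1)->N->(0,1)
  grid max=11 at (0,1)
Step 6: ant0:(0,1)->S->(1,1) | ant1:(1,1)->N->(0,1) | ant2:(0,1)->S->(1,1)
  grid max=13 at (1,1)
Final grid:
  0 12 0 0
  0 13 0 0
  0 0 0 0
  0 0 0 0
Max pheromone 13 at (1,1)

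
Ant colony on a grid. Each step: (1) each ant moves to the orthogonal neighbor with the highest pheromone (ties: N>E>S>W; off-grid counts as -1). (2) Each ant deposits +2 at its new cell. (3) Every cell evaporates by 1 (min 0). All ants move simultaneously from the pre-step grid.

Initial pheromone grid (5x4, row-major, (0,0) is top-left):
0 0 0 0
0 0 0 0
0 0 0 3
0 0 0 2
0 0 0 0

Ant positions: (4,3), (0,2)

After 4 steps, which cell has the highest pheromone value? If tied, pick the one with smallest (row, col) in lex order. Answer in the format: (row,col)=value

Answer: (2,3)=5

Derivation:
Step 1: ant0:(4,3)->N->(3,3) | ant1:(0,2)->E->(0,3)
  grid max=3 at (3,3)
Step 2: ant0:(3,3)->N->(2,3) | ant1:(0,3)->S->(1,3)
  grid max=3 at (2,3)
Step 3: ant0:(2,3)->S->(3,3) | ant1:(1,3)->S->(2,3)
  grid max=4 at (2,3)
Step 4: ant0:(3,3)->N->(2,3) | ant1:(2,3)->S->(3,3)
  grid max=5 at (2,3)
Final grid:
  0 0 0 0
  0 0 0 0
  0 0 0 5
  0 0 0 4
  0 0 0 0
Max pheromone 5 at (2,3)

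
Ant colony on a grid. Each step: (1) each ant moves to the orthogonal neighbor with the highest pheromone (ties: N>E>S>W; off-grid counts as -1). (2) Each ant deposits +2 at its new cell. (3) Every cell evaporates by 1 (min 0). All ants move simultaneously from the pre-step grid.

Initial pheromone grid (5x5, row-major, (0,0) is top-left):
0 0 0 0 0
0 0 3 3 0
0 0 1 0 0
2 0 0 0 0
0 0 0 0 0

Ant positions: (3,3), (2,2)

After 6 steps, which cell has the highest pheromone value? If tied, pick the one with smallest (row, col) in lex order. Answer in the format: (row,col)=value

Answer: (1,3)=9

Derivation:
Step 1: ant0:(3,3)->N->(2,3) | ant1:(2,2)->N->(1,2)
  grid max=4 at (1,2)
Step 2: ant0:(2,3)->N->(1,3) | ant1:(1,2)->E->(1,3)
  grid max=5 at (1,3)
Step 3: ant0:(1,3)->W->(1,2) | ant1:(1,3)->W->(1,2)
  grid max=6 at (1,2)
Step 4: ant0:(1,2)->E->(1,3) | ant1:(1,2)->E->(1,3)
  grid max=7 at (1,3)
Step 5: ant0:(1,3)->W->(1,2) | ant1:(1,3)->W->(1,2)
  grid max=8 at (1,2)
Step 6: ant0:(1,2)->E->(1,3) | ant1:(1,2)->E->(1,3)
  grid max=9 at (1,3)
Final grid:
  0 0 0 0 0
  0 0 7 9 0
  0 0 0 0 0
  0 0 0 0 0
  0 0 0 0 0
Max pheromone 9 at (1,3)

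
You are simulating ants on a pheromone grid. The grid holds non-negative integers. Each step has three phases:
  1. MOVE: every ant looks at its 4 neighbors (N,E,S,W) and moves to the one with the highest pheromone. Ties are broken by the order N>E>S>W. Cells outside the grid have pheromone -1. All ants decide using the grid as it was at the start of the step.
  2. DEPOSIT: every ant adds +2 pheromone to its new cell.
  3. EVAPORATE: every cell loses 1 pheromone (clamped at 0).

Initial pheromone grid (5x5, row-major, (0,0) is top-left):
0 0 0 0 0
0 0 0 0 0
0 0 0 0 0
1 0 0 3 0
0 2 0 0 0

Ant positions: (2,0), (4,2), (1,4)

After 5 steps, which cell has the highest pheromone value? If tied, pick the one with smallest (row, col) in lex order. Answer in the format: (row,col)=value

Step 1: ant0:(2,0)->S->(3,0) | ant1:(4,2)->W->(4,1) | ant2:(1,4)->N->(0,4)
  grid max=3 at (4,1)
Step 2: ant0:(3,0)->N->(2,0) | ant1:(4,1)->N->(3,1) | ant2:(0,4)->S->(1,4)
  grid max=2 at (4,1)
Step 3: ant0:(2,0)->S->(3,0) | ant1:(3,1)->S->(4,1) | ant2:(1,4)->N->(0,4)
  grid max=3 at (4,1)
Step 4: ant0:(3,0)->N->(2,0) | ant1:(4,1)->N->(3,1) | ant2:(0,4)->S->(1,4)
  grid max=2 at (4,1)
Step 5: ant0:(2,0)->S->(3,0) | ant1:(3,1)->S->(4,1) | ant2:(1,4)->N->(0,4)
  grid max=3 at (4,1)
Final grid:
  0 0 0 0 1
  0 0 0 0 0
  0 0 0 0 0
  2 0 0 0 0
  0 3 0 0 0
Max pheromone 3 at (4,1)

Answer: (4,1)=3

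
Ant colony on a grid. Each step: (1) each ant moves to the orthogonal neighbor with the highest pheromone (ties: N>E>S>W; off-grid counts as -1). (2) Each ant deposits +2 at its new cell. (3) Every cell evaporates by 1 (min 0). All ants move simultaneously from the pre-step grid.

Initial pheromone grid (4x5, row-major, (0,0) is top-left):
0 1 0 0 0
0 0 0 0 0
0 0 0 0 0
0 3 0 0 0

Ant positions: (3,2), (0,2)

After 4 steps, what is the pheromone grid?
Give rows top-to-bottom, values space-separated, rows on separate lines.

After step 1: ants at (3,1),(0,1)
  0 2 0 0 0
  0 0 0 0 0
  0 0 0 0 0
  0 4 0 0 0
After step 2: ants at (2,1),(0,2)
  0 1 1 0 0
  0 0 0 0 0
  0 1 0 0 0
  0 3 0 0 0
After step 3: ants at (3,1),(0,1)
  0 2 0 0 0
  0 0 0 0 0
  0 0 0 0 0
  0 4 0 0 0
After step 4: ants at (2,1),(0,2)
  0 1 1 0 0
  0 0 0 0 0
  0 1 0 0 0
  0 3 0 0 0

0 1 1 0 0
0 0 0 0 0
0 1 0 0 0
0 3 0 0 0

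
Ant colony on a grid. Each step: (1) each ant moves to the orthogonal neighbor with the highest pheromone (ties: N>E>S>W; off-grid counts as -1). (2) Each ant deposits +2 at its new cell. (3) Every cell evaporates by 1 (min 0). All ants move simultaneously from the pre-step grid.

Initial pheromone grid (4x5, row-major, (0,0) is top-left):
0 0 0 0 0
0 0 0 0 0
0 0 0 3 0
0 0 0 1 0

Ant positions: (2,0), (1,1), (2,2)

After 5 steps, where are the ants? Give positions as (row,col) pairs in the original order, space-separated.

Step 1: ant0:(2,0)->N->(1,0) | ant1:(1,1)->N->(0,1) | ant2:(2,2)->E->(2,3)
  grid max=4 at (2,3)
Step 2: ant0:(1,0)->N->(0,0) | ant1:(0,1)->E->(0,2) | ant2:(2,3)->N->(1,3)
  grid max=3 at (2,3)
Step 3: ant0:(0,0)->E->(0,1) | ant1:(0,2)->E->(0,3) | ant2:(1,3)->S->(2,3)
  grid max=4 at (2,3)
Step 4: ant0:(0,1)->E->(0,2) | ant1:(0,3)->E->(0,4) | ant2:(2,3)->N->(1,3)
  grid max=3 at (2,3)
Step 5: ant0:(0,2)->E->(0,3) | ant1:(0,4)->S->(1,4) | ant2:(1,3)->S->(2,3)
  grid max=4 at (2,3)

(0,3) (1,4) (2,3)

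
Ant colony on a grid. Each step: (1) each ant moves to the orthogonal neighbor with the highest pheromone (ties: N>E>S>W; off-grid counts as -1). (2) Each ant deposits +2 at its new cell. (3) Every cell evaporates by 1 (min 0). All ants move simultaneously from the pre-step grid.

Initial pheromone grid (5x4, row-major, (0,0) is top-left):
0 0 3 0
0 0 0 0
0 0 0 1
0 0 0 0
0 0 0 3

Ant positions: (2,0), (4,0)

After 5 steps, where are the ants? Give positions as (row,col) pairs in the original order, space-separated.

Step 1: ant0:(2,0)->N->(1,0) | ant1:(4,0)->N->(3,0)
  grid max=2 at (0,2)
Step 2: ant0:(1,0)->N->(0,0) | ant1:(3,0)->N->(2,0)
  grid max=1 at (0,0)
Step 3: ant0:(0,0)->E->(0,1) | ant1:(2,0)->N->(1,0)
  grid max=1 at (0,1)
Step 4: ant0:(0,1)->E->(0,2) | ant1:(1,0)->N->(0,0)
  grid max=1 at (0,0)
Step 5: ant0:(0,2)->E->(0,3) | ant1:(0,0)->E->(0,1)
  grid max=1 at (0,1)

(0,3) (0,1)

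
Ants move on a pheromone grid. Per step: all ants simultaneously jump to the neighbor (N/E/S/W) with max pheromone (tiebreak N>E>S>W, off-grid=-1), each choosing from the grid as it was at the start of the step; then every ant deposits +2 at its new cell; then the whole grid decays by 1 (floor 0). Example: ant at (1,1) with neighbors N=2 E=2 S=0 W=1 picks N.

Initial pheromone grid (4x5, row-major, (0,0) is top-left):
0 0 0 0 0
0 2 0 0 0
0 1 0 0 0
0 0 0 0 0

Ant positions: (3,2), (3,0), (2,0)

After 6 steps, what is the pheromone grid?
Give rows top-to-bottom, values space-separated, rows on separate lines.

After step 1: ants at (2,2),(2,0),(2,1)
  0 0 0 0 0
  0 1 0 0 0
  1 2 1 0 0
  0 0 0 0 0
After step 2: ants at (2,1),(2,1),(1,1)
  0 0 0 0 0
  0 2 0 0 0
  0 5 0 0 0
  0 0 0 0 0
After step 3: ants at (1,1),(1,1),(2,1)
  0 0 0 0 0
  0 5 0 0 0
  0 6 0 0 0
  0 0 0 0 0
After step 4: ants at (2,1),(2,1),(1,1)
  0 0 0 0 0
  0 6 0 0 0
  0 9 0 0 0
  0 0 0 0 0
After step 5: ants at (1,1),(1,1),(2,1)
  0 0 0 0 0
  0 9 0 0 0
  0 10 0 0 0
  0 0 0 0 0
After step 6: ants at (2,1),(2,1),(1,1)
  0 0 0 0 0
  0 10 0 0 0
  0 13 0 0 0
  0 0 0 0 0

0 0 0 0 0
0 10 0 0 0
0 13 0 0 0
0 0 0 0 0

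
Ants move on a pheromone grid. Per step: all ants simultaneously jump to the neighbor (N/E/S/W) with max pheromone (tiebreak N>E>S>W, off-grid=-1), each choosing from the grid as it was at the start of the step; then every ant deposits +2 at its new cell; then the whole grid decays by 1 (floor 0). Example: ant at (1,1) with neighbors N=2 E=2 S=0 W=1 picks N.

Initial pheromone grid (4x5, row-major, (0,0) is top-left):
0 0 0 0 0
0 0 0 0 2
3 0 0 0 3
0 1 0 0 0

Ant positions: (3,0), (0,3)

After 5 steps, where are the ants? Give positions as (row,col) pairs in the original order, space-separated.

Step 1: ant0:(3,0)->N->(2,0) | ant1:(0,3)->E->(0,4)
  grid max=4 at (2,0)
Step 2: ant0:(2,0)->N->(1,0) | ant1:(0,4)->S->(1,4)
  grid max=3 at (2,0)
Step 3: ant0:(1,0)->S->(2,0) | ant1:(1,4)->S->(2,4)
  grid max=4 at (2,0)
Step 4: ant0:(2,0)->N->(1,0) | ant1:(2,4)->N->(1,4)
  grid max=3 at (2,0)
Step 5: ant0:(1,0)->S->(2,0) | ant1:(1,4)->S->(2,4)
  grid max=4 at (2,0)

(2,0) (2,4)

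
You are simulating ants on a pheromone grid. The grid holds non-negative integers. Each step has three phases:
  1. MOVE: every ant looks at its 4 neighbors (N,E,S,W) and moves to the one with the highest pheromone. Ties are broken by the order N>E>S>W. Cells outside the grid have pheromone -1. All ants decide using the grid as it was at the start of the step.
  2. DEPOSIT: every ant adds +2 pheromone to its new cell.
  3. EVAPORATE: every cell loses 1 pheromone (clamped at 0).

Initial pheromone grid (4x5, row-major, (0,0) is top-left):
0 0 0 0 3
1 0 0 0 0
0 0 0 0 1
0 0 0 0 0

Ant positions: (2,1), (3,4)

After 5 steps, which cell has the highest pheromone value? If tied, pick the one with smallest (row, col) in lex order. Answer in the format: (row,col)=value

Answer: (0,4)=4

Derivation:
Step 1: ant0:(2,1)->N->(1,1) | ant1:(3,4)->N->(2,4)
  grid max=2 at (0,4)
Step 2: ant0:(1,1)->N->(0,1) | ant1:(2,4)->N->(1,4)
  grid max=1 at (0,1)
Step 3: ant0:(0,1)->E->(0,2) | ant1:(1,4)->N->(0,4)
  grid max=2 at (0,4)
Step 4: ant0:(0,2)->E->(0,3) | ant1:(0,4)->S->(1,4)
  grid max=1 at (0,3)
Step 5: ant0:(0,3)->E->(0,4) | ant1:(1,4)->N->(0,4)
  grid max=4 at (0,4)
Final grid:
  0 0 0 0 4
  0 0 0 0 0
  0 0 0 0 0
  0 0 0 0 0
Max pheromone 4 at (0,4)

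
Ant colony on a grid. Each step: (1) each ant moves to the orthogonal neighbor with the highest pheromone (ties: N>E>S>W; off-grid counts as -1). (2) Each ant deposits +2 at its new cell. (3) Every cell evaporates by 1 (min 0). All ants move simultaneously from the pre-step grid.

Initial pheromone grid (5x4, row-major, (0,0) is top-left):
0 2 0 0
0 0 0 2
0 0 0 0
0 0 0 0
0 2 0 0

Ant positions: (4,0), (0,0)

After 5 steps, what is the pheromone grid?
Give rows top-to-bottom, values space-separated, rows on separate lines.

After step 1: ants at (4,1),(0,1)
  0 3 0 0
  0 0 0 1
  0 0 0 0
  0 0 0 0
  0 3 0 0
After step 2: ants at (3,1),(0,2)
  0 2 1 0
  0 0 0 0
  0 0 0 0
  0 1 0 0
  0 2 0 0
After step 3: ants at (4,1),(0,1)
  0 3 0 0
  0 0 0 0
  0 0 0 0
  0 0 0 0
  0 3 0 0
After step 4: ants at (3,1),(0,2)
  0 2 1 0
  0 0 0 0
  0 0 0 0
  0 1 0 0
  0 2 0 0
After step 5: ants at (4,1),(0,1)
  0 3 0 0
  0 0 0 0
  0 0 0 0
  0 0 0 0
  0 3 0 0

0 3 0 0
0 0 0 0
0 0 0 0
0 0 0 0
0 3 0 0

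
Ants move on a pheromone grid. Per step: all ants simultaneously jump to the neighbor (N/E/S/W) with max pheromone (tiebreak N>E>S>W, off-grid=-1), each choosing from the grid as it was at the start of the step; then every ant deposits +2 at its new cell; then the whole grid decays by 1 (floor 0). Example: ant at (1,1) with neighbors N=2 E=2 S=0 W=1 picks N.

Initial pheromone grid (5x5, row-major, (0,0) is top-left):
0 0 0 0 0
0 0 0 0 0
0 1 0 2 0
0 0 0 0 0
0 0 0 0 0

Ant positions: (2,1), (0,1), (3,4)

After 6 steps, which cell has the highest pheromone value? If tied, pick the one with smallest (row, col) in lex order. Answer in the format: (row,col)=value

Step 1: ant0:(2,1)->N->(1,1) | ant1:(0,1)->E->(0,2) | ant2:(3,4)->N->(2,4)
  grid max=1 at (0,2)
Step 2: ant0:(1,1)->N->(0,1) | ant1:(0,2)->E->(0,3) | ant2:(2,4)->W->(2,3)
  grid max=2 at (2,3)
Step 3: ant0:(0,1)->E->(0,2) | ant1:(0,3)->E->(0,4) | ant2:(2,3)->N->(1,3)
  grid max=1 at (0,2)
Step 4: ant0:(0,2)->E->(0,3) | ant1:(0,4)->S->(1,4) | ant2:(1,3)->S->(2,3)
  grid max=2 at (2,3)
Step 5: ant0:(0,3)->E->(0,4) | ant1:(1,4)->N->(0,4) | ant2:(2,3)->N->(1,3)
  grid max=3 at (0,4)
Step 6: ant0:(0,4)->S->(1,4) | ant1:(0,4)->S->(1,4) | ant2:(1,3)->S->(2,3)
  grid max=3 at (1,4)
Final grid:
  0 0 0 0 2
  0 0 0 0 3
  0 0 0 2 0
  0 0 0 0 0
  0 0 0 0 0
Max pheromone 3 at (1,4)

Answer: (1,4)=3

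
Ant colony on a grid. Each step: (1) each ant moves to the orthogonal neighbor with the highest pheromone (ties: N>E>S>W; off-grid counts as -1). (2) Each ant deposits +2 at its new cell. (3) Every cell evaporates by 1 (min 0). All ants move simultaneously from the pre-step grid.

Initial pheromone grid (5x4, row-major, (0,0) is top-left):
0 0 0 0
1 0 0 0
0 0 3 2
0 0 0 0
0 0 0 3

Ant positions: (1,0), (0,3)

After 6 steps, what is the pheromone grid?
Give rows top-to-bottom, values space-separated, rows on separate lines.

After step 1: ants at (0,0),(1,3)
  1 0 0 0
  0 0 0 1
  0 0 2 1
  0 0 0 0
  0 0 0 2
After step 2: ants at (0,1),(2,3)
  0 1 0 0
  0 0 0 0
  0 0 1 2
  0 0 0 0
  0 0 0 1
After step 3: ants at (0,2),(2,2)
  0 0 1 0
  0 0 0 0
  0 0 2 1
  0 0 0 0
  0 0 0 0
After step 4: ants at (0,3),(2,3)
  0 0 0 1
  0 0 0 0
  0 0 1 2
  0 0 0 0
  0 0 0 0
After step 5: ants at (1,3),(2,2)
  0 0 0 0
  0 0 0 1
  0 0 2 1
  0 0 0 0
  0 0 0 0
After step 6: ants at (2,3),(2,3)
  0 0 0 0
  0 0 0 0
  0 0 1 4
  0 0 0 0
  0 0 0 0

0 0 0 0
0 0 0 0
0 0 1 4
0 0 0 0
0 0 0 0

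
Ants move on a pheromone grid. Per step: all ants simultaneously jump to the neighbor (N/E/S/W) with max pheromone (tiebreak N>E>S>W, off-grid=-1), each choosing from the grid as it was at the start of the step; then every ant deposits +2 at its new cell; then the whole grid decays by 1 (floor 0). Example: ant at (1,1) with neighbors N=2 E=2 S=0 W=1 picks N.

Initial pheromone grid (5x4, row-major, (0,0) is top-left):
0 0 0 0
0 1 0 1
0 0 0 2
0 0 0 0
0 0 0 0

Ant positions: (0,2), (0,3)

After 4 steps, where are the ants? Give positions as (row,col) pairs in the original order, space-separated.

Step 1: ant0:(0,2)->E->(0,3) | ant1:(0,3)->S->(1,3)
  grid max=2 at (1,3)
Step 2: ant0:(0,3)->S->(1,3) | ant1:(1,3)->N->(0,3)
  grid max=3 at (1,3)
Step 3: ant0:(1,3)->N->(0,3) | ant1:(0,3)->S->(1,3)
  grid max=4 at (1,3)
Step 4: ant0:(0,3)->S->(1,3) | ant1:(1,3)->N->(0,3)
  grid max=5 at (1,3)

(1,3) (0,3)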